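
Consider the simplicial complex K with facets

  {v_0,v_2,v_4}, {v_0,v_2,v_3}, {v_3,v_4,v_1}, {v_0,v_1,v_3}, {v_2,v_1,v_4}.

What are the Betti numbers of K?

b_0 = 1, b_1 = 1, b_2 = 0.

Fix the vertex order v_0 < v_1 < v_2 < v_3 < v_4 and write every simplex with vertices in increasing order. Then dim K = 2 and the simplices of K are:

  0-simplices (5): [v_0], [v_1], [v_2], [v_3], [v_4]
  1-simplices (10): [v_0,v_1], [v_0,v_2], [v_0,v_3], [v_0,v_4], [v_1,v_2], [v_1,v_3], [v_1,v_4], [v_2,v_3], [v_2,v_4], [v_3,v_4]
  2-simplices (5): [v_0,v_1,v_3], [v_0,v_2,v_3], [v_0,v_2,v_4], [v_1,v_2,v_4], [v_1,v_3,v_4]

Hence C_0 ≅ Z^5, C_1 ≅ Z^10, C_2 ≅ Z^5.

∂_1: C_1 → C_0 is given by ∂[p,q] = [q] − [p]. For instance
  ∂[v_0,v_1] = [v_1] − [v_0].
The 5×10 boundary matrix has rank 4 and Smith normal form diag(1,1,1,1).

The boundary map ∂_2: C_2 → C_1 acts by ∂[p,q,r] = [q,r] − [p,r] + [p,q]. For instance
  ∂[v_1,v_2,v_4] = [v_2,v_4] − [v_1,v_4] + [v_1,v_2],
  ∂[v_0,v_1,v_3] = [v_1,v_3] − [v_0,v_3] + [v_0,v_1].
This gives a 10×5 integer matrix of rank 5; reducing to Smith normal form yields diagonal entries (1,1,1,1,1).

From H_k ≅ ker(∂_k) / im(∂_{k+1}) we obtain:

  H_0: rank C_0 − rank ∂_1 = 5 − 4 = 1, and the invariant factors of ∂_1 are all 1, so H_0 = Z.
  H_1: rank ker ∂_1 − rank ∂_2 = (10 − 4) − 5 = 1, and the invariant factors of ∂_2 are all 1, so H_1 = Z.
  H_2: rank ker ∂_2 − rank ∂_3 = (5 − 5) − 0 = 0, and there is no ∂_3, so H_2 = 0.

Hence the Betti numbers are b_0 = 1, b_1 = 1, b_2 = 0.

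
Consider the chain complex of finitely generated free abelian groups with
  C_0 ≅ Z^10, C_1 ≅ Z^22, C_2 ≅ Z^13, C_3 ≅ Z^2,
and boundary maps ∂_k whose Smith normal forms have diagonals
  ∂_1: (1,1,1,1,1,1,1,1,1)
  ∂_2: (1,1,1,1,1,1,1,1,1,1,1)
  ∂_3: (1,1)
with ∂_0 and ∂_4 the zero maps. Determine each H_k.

H_0 = Z,  H_1 = Z^2,  H_2 = 0,  H_3 = 0.

H_0: b_0 = 10 − 0 − 9 = 1; torsion from ∂_1 factors > 1: none. So H_0 = Z.
H_1: b_1 = 22 − 9 − 11 = 2; torsion from ∂_2 factors > 1: none. So H_1 = Z^2.
H_2: b_2 = 13 − 11 − 2 = 0; torsion from ∂_3 factors > 1: none. So H_2 = 0.
H_3: b_3 = 2 − 2 − 0 = 0; torsion from ∂_4 factors > 1: none. So H_3 = 0.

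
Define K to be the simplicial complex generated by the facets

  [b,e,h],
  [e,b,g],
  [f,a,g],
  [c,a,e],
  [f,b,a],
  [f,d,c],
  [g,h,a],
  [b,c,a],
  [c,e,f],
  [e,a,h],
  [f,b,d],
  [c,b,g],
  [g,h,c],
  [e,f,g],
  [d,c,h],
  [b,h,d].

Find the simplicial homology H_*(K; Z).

H_0 ≅ Z,  H_1 ≅ Z^2,  H_2 ≅ Z.

We work with the vertex ordering a < b < c < d < e < f < g < h. The simplices of K, each written with vertices in increasing order, are:

  0-simplices (8): a, b, c, d, e, f, g, h
  1-simplices (24): ab, ac, ae, af, ag, ah, bc, bd, be, bf, bg, bh, cd, ce, cf, cg, ch, df, dh, ef, eg, eh, fg, gh
  2-simplices (16): abc, abf, ace, aeh, afg, agh, bcg, bdf, bdh, beg, beh, cdf, cdh, cef, cgh, efg

giving chain groups C_0 ≅ Z^8, C_1 ≅ Z^24, C_2 ≅ Z^16.

∂_1: C_1 → C_0 maps an edge to its endpoints' difference, ∂[p,q] = q − p. For instance
  ∂ch = h − c.
The 8×24 boundary matrix has rank 7 and Smith normal form diag(1,1,1,1,1,1,1).

Boundary ∂_2: C_2 → C_1 acts by ∂[p,q,r] = [q,r] − [p,r] + [p,q]. For instance
  ∂cdf = df − cf + cd,
  ∂agh = gh − ah + ag.
This gives a 24×16 integer matrix of rank 15; reducing to Smith normal form yields diagonal entries (1,1,1,1,1,1,1,1,1,1,1,1,1,1,1).

From H_k ≅ ker(∂_k) / im(∂_{k+1}) we obtain:

  H_0: rank C_0 − rank ∂_1 = 8 − 7 = 1, and the invariant factors of ∂_1 are all 1, so H_0 = Z.
  H_1: rank ker ∂_1 − rank ∂_2 = (24 − 7) − 15 = 2, and the invariant factors of ∂_2 are all 1, so H_1 = Z^2.
  H_2: rank ker ∂_2 − rank ∂_3 = (16 − 15) − 0 = 1, and there is no ∂_3, so H_2 = Z.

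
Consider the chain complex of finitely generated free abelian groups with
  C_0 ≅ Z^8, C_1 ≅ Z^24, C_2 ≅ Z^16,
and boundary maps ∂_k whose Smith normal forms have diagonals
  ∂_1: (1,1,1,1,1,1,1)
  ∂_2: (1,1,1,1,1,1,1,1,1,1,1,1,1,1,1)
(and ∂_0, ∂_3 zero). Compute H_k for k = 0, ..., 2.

H_0: b_0 = 8 − 0 − 7 = 1; torsion from ∂_1 factors > 1: none. So H_0 = Z.
H_1: b_1 = 24 − 7 − 15 = 2; torsion from ∂_2 factors > 1: none. So H_1 = Z^2.
H_2: b_2 = 16 − 15 − 0 = 1; torsion from ∂_3 factors > 1: none. So H_2 = Z.

H_0 = Z,  H_1 = Z^2,  H_2 = Z.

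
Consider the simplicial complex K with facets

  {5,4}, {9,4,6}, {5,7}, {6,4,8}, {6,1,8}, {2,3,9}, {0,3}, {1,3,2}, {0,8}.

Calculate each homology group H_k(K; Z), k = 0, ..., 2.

We work with the vertex ordering 0 < 1 < 2 < 3 < 4 < 5 < 6 < 7 < 8 < 9. The simplices of K, each written with vertices in increasing order, are:

  0-simplices (10): [0], [1], [2], [3], [4], [5], [6], [7], [8], [9]
  1-simplices (16): [0,3], [0,8], [1,2], [1,3], [1,6], [1,8], [2,3], [2,9], [3,9], [4,5], [4,6], [4,8], [4,9], [5,7], [6,8], [6,9]
  2-simplices (5): [1,2,3], [1,6,8], [2,3,9], [4,6,8], [4,6,9]

giving chain groups C_0 ≅ Z^10, C_1 ≅ Z^16, C_2 ≅ Z^5.

The boundary map ∂_1: C_1 → C_0 is given by ∂[p,q] = [q] − [p].
The 10×16 boundary matrix has rank 9 and Smith normal form diag(1,1,1,1,1,1,1,1,1).

Boundary ∂_2: C_2 → C_1 acts by ∂[p,q,r] = [q,r] − [p,r] + [p,q]. For instance
  ∂[4,6,8] = [6,8] − [4,8] + [4,6],
  ∂[2,3,9] = [3,9] − [2,9] + [2,3].
This gives a 16×5 integer matrix of rank 5; reducing to Smith normal form yields diagonal entries (1,1,1,1,1).

Now H_k = ker ∂_k / im ∂_{k+1}, so:

  H_0: rank C_0 − rank ∂_1 = 10 − 9 = 1, and the invariant factors of ∂_1 are all 1, so H_0 = Z.
  H_1: rank ker ∂_1 − rank ∂_2 = (16 − 9) − 5 = 2, and the invariant factors of ∂_2 are all 1, so H_1 = Z^2.
  H_2: rank ker ∂_2 − rank ∂_3 = (5 − 5) − 0 = 0, and there is no ∂_3, so H_2 = 0.

As a check, the Euler characteristic is 10 − 16 + 5 = -1, which agrees with 1 − 2 + 0 = -1.

H_0 ≅ Z,  H_1 ≅ Z^2,  H_2 = 0.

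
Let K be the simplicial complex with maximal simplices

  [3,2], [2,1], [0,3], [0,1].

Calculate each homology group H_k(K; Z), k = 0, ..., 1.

H_0 ≅ Z,  H_1 ≅ Z.

K has 4 vertices, 4 edges.
rank ∂_0 = 0, rank ∂_1 = 3 ⇒ b_0 = 4 − 0 − 3 = 1; all invariant factors of ∂_1 are 1 so no torsion. So H_0 = Z.
rank ∂_1 = 3, rank ∂_2 = 0 ⇒ b_1 = 4 − 3 − 0 = 1. So H_1 = Z.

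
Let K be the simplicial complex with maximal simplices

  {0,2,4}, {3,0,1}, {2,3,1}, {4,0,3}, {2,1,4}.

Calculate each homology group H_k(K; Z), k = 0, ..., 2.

H_0 = Z,  H_1 = Z,  H_2 = 0.

Order the vertices as 0 < 1 < 2 < 3 < 4. Listing each simplex with vertices in this order, K has dimension 2 with simplices:

  0-simplices (5): [0], [1], [2], [3], [4]
  1-simplices (10): [0,1], [0,2], [0,3], [0,4], [1,2], [1,3], [1,4], [2,3], [2,4], [3,4]
  2-simplices (5): [0,1,3], [0,2,4], [0,3,4], [1,2,3], [1,2,4]

so the chain groups are C_0 ≅ Z^5, C_1 ≅ Z^10, C_2 ≅ Z^5.

The boundary map ∂_1: C_1 → C_0 is given by ∂[p,q] = [q] − [p]. For instance
  ∂[2,3] = [3] − [2].
As a 5×10 matrix over Z this has rank 4, with invariant factors (1,1,1,1).

The boundary map ∂_2: C_2 → C_1 maps a triangle to the signed sum of its edges. For instance
  ∂[1,2,3] = [2,3] − [1,3] + [1,2],
  ∂[0,3,4] = [3,4] − [0,4] + [0,3].
The resulting 10×5 matrix has rank 5, and its Smith normal form has invariant factors (1,1,1,1,1).

Reading off H_k = ker ∂_k / im ∂_{k+1}:

  H_0: rank C_0 − rank ∂_1 = 5 − 4 = 1, and the invariant factors of ∂_1 are all 1, so H_0 ≅ Z.
  H_1: rank ker ∂_1 − rank ∂_2 = (10 − 4) − 5 = 1, and the invariant factors of ∂_2 are all 1, so H_1 ≅ Z.
  H_2: rank ker ∂_2 − rank ∂_3 = (5 − 5) − 0 = 0, and there is no ∂_3, so H_2 ≅ 0.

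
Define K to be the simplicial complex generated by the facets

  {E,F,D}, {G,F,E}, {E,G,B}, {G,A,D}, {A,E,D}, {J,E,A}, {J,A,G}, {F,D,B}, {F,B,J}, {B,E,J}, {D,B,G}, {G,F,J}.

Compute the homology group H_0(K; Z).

Order the vertices as A < B < D < E < F < G < J. Listing each simplex with vertices in this order, K has dimension 2 with simplices:

  0-simplices (7): A, B, D, E, F, G, J
  1-simplices (18): AD, AE, AG, AJ, BD, BE, BF, BG, BJ, DE, DF, DG, EF, EG, EJ, FG, FJ, GJ
  2-simplices (12): ADE, ADG, AEJ, AGJ, BDF, BDG, BEG, BEJ, BFJ, DEF, EFG, FGJ

so the chain groups are C_0 ≅ Z^7, C_1 ≅ Z^18, C_2 ≅ Z^12.

Boundary ∂_1: C_1 → C_0 sends each edge [p,q] (with p < q) to q − p. For instance
  ∂BF = F − B.
The 7×18 boundary matrix has rank 6 and Smith normal form diag(1,1,1,1,1,1).

The boundary map ∂_2: C_2 → C_1 acts by ∂[p,q,r] = [q,r] − [p,r] + [p,q]. For instance
  ∂BDF = DF − BF + BD,
  ∂FGJ = GJ − FJ + FG.
This gives a 18×12 integer matrix of rank 12; reducing to Smith normal form yields diagonal entries (1,1,1,1,1,1,1,1,1,1,1,2).

Now H_k = ker ∂_k / im ∂_{k+1}, so:

  H_0: rank C_0 − rank ∂_1 = 7 − 6 = 1, and the invariant factors of ∂_1 are all 1, so H_0 ≅ Z.

H_0 = Z.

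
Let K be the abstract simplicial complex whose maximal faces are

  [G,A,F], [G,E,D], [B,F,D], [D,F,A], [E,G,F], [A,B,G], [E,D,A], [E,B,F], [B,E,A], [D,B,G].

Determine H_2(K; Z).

H_2 ≅ 0.

Take the total order A < B < D < E < F < G on the vertex set. Then K (dimension 2) consists of the simplices:

  0-simplices (6): A, B, D, E, F, G
  1-simplices (15): AB, AD, AE, AF, AG, BD, BE, BF, BG, DE, DF, DG, EF, EG, FG
  2-simplices (10): ABE, ABG, ADE, ADF, AFG, BDF, BDG, BEF, DEG, EFG

so the chain groups are C_0 ≅ Z^6, C_1 ≅ Z^15, C_2 ≅ Z^10.

∂_1: C_1 → C_0 is given by ∂[p,q] = [q] − [p].
This gives a 6×15 integer matrix of rank 5; reducing to Smith normal form yields diagonal entries (1,1,1,1,1).

∂_2: C_2 → C_1 sends each 2-simplex [p,q,r] to [q,r] − [p,r] + [p,q]. For instance
  ∂BDF = DF − BF + BD,
  ∂ABE = BE − AE + AB.
As a 15×10 matrix over Z this has rank 10, with invariant factors (1,1,1,1,1,1,1,1,1,2).

From H_k ≅ ker(∂_k) / im(∂_{k+1}) we obtain:

  H_2: rank ker ∂_2 − rank ∂_3 = (10 − 10) − 0 = 0, and there is no ∂_3, so H_2 ≅ 0.

(K is a triangulation of the real projective plane RP^2.)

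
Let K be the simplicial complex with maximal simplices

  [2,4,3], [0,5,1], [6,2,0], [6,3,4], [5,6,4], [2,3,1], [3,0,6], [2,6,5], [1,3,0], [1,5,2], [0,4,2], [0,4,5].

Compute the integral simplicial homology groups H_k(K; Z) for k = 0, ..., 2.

H_0 = Z,  H_1 = Z/2,  H_2 = 0.

We work with the vertex ordering 0 < 1 < 2 < 3 < 4 < 5 < 6. The simplices of K, each written with vertices in increasing order, are:

  0-simplices (7): [0], [1], [2], [3], [4], [5], [6]
  1-simplices (18): [0,1], [0,2], [0,3], [0,4], [0,5], [0,6], [1,2], [1,3], [1,5], [2,3], [2,4], [2,5], [2,6], [3,4], [3,6], [4,5], [4,6], [5,6]
  2-simplices (12): [0,1,3], [0,1,5], [0,2,4], [0,2,6], [0,3,6], [0,4,5], [1,2,3], [1,2,5], [2,3,4], [2,5,6], [3,4,6], [4,5,6]

giving chain groups C_0 ≅ Z^7, C_1 ≅ Z^18, C_2 ≅ Z^12.

The boundary map ∂_1: C_1 → C_0 sends each edge [p,q] (with p < q) to q − p. For instance
  ∂[2,6] = [6] − [2].
As a 7×18 matrix over Z this has rank 6, with invariant factors (1,1,1,1,1,1).

∂_2: C_2 → C_1 maps a triangle to the signed sum of its edges. For instance
  ∂[0,1,5] = [1,5] − [0,5] + [0,1],
  ∂[0,1,3] = [1,3] − [0,3] + [0,1].
The 18×12 boundary matrix has rank 12 and Smith normal form diag(1,1,1,1,1,1,1,1,1,1,1,2).

Computing H_k = (kernel of ∂_k) / (image of ∂_{k+1}):

  H_0: rank C_0 − rank ∂_1 = 7 − 6 = 1, and the invariant factors of ∂_1 are all 1, so H_0 = Z.
  H_1: rank ker ∂_1 − rank ∂_2 = (18 − 6) − 12 = 0, and ∂_2 has invariant factor 2 > 1, so H_1 = Z/2.
  H_2: rank ker ∂_2 − rank ∂_3 = (12 − 12) − 0 = 0, and there is no ∂_3, so H_2 = 0.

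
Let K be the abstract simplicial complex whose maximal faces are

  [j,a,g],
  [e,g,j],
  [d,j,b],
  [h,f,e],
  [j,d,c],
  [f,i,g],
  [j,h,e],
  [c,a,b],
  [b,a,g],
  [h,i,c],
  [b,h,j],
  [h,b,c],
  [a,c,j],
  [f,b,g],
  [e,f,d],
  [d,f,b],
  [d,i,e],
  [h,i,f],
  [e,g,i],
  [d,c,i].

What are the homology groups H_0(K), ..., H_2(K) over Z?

H_0 = Z,  H_1 = Z × Z/2,  H_2 = 0.

Order the vertices as a < b < c < d < e < f < g < h < i < j. Listing each simplex with vertices in this order, K has dimension 2 with simplices:

  0-simplices (10): a, b, c, d, e, f, g, h, i, j
  1-simplices (30): ab, ac, ag, aj, bc, bd, bf, bg, bh, bj, cd, ch, ci, cj, de, df, di, dj, ef, eg, eh, ei, ej, fg, fh, fi, gi, gj, hi, hj
  2-simplices (20): abc, abg, acj, agj, bch, bdf, bdj, bfg, bhj, cdi, cdj, chi, def, dei, efh, egi, egj, ehj, fgi, fhi

so the chain groups are C_0 ≅ Z^10, C_1 ≅ Z^30, C_2 ≅ Z^20.

The boundary map ∂_1: C_1 → C_0 is given by ∂[p,q] = [q] − [p]. For instance
  ∂cd = d − c.
The resulting 10×30 matrix has rank 9, and its Smith normal form has invariant factors (1,1,1,1,1,1,1,1,1).

∂_2: C_2 → C_1 sends each 2-simplex [p,q,r] to [q,r] − [p,r] + [p,q]. For instance
  ∂egi = gi − ei + eg,
  ∂fhi = hi − fi + fh.
The resulting 30×20 matrix has rank 20, and its Smith normal form has invariant factors (1,1,1,1,1,1,1,1,1,1,1,1,1,1,1,1,1,1,1,2).

From H_k ≅ ker(∂_k) / im(∂_{k+1}) we obtain:

  H_0: rank C_0 − rank ∂_1 = 10 − 9 = 1, and the invariant factors of ∂_1 are all 1, so H_0 ≅ Z.
  H_1: rank ker ∂_1 − rank ∂_2 = (30 − 9) − 20 = 1, and ∂_2 has invariant factor 2 > 1, so H_1 ≅ Z × Z/2.
  H_2: rank ker ∂_2 − rank ∂_3 = (20 − 20) − 0 = 0, and there is no ∂_3, so H_2 ≅ 0.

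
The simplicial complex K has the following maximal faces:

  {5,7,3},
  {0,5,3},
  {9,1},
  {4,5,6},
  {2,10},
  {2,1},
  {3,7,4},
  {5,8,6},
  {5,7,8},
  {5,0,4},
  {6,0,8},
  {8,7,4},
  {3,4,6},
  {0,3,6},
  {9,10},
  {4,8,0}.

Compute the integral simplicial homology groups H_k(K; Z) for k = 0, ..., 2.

We work with the vertex ordering 0 < 1 < 2 < 3 < 4 < 5 < 6 < 7 < 8 < 9 < 10. The simplices of K, each written with vertices in increasing order, are:

  0-simplices (11): [0], [1], [2], [3], [4], [5], [6], [7], [8], [9], [10]
  1-simplices (22): [0,3], [0,4], [0,5], [0,6], [0,8], [1,2], [1,9], [2,10], [3,4], [3,5], [3,6], [3,7], [4,5], [4,6], [4,7], [4,8], [5,6], [5,7], [5,8], [6,8], [7,8], [9,10]
  2-simplices (12): [0,3,5], [0,3,6], [0,4,5], [0,4,8], [0,6,8], [3,4,6], [3,4,7], [3,5,7], [4,5,6], [4,7,8], [5,6,8], [5,7,8]

Hence C_0 ≅ Z^11, C_1 ≅ Z^22, C_2 ≅ Z^12.

The boundary map ∂_1: C_1 → C_0 is given by ∂[p,q] = [q] − [p]. For instance
  ∂[7,8] = [8] − [7].
The 11×22 boundary matrix has rank 9 and Smith normal form diag(1,1,1,1,1,1,1,1,1).

∂_2: C_2 → C_1 acts by ∂[p,q,r] = [q,r] − [p,r] + [p,q]. For instance
  ∂[0,3,5] = [3,5] − [0,5] + [0,3],
  ∂[4,7,8] = [7,8] − [4,8] + [4,7].
As a 22×12 matrix over Z this has rank 12, with invariant factors (1,1,1,1,1,1,1,1,1,1,1,2).

From H_k ≅ ker(∂_k) / im(∂_{k+1}) we obtain:

  H_0: rank C_0 − rank ∂_1 = 11 − 9 = 2, and the invariant factors of ∂_1 are all 1, so H_0 = Z^2.
  H_1: rank ker ∂_1 − rank ∂_2 = (22 − 9) − 12 = 1, and ∂_2 has invariant factor 2 > 1, so H_1 = Z ⊕ Z_2.
  H_2: rank ker ∂_2 − rank ∂_3 = (12 − 12) − 0 = 0, and there is no ∂_3, so H_2 = 0.

(K is a triangulation of the disjoint union of the real projective plane RP^2 and the circle S^1.)

H_0 = Z^2,  H_1 = Z ⊕ Z_2,  H_2 = 0.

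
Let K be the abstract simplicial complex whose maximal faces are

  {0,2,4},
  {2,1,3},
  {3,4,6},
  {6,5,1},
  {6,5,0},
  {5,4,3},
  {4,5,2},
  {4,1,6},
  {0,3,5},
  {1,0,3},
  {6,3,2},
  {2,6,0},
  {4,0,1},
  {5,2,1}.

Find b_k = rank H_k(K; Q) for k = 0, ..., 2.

b_0 = 1, b_1 = 2, b_2 = 1.

Order the vertices as 0 < 1 < 2 < 3 < 4 < 5 < 6. Listing each simplex with vertices in this order, K has dimension 2 with simplices:

  0-simplices (7): [0], [1], [2], [3], [4], [5], [6]
  1-simplices (21): [0,1], [0,2], [0,3], [0,4], [0,5], [0,6], [1,2], [1,3], [1,4], [1,5], [1,6], [2,3], [2,4], [2,5], [2,6], [3,4], [3,5], [3,6], [4,5], [4,6], [5,6]
  2-simplices (14): [0,1,3], [0,1,4], [0,2,4], [0,2,6], [0,3,5], [0,5,6], [1,2,3], [1,2,5], [1,4,6], [1,5,6], [2,3,6], [2,4,5], [3,4,5], [3,4,6]

Hence C_0 ≅ Z^7, C_1 ≅ Z^21, C_2 ≅ Z^14.

∂_1: C_1 → C_0 sends each edge [p,q] (with p < q) to q − p.
The 7×21 boundary matrix has rank 6 and Smith normal form diag(1,1,1,1,1,1).

The boundary map ∂_2: C_2 → C_1 maps a triangle to the signed sum of its edges. For instance
  ∂[3,4,6] = [4,6] − [3,6] + [3,4],
  ∂[0,1,3] = [1,3] − [0,3] + [0,1].
The resulting 21×14 matrix has rank 13, and its Smith normal form has invariant factors (1,1,1,1,1,1,1,1,1,1,1,1,1).

Now H_k = ker ∂_k / im ∂_{k+1}, so:

  H_0: rank C_0 − rank ∂_1 = 7 − 6 = 1, and the invariant factors of ∂_1 are all 1, so H_0 ≅ Z.
  H_1: rank ker ∂_1 − rank ∂_2 = (21 − 6) − 13 = 2, and the invariant factors of ∂_2 are all 1, so H_1 ≅ Z^2.
  H_2: rank ker ∂_2 − rank ∂_3 = (14 − 13) − 0 = 1, and there is no ∂_3, so H_2 ≅ Z.

Hence the Betti numbers are b_0 = 1, b_1 = 2, b_2 = 1.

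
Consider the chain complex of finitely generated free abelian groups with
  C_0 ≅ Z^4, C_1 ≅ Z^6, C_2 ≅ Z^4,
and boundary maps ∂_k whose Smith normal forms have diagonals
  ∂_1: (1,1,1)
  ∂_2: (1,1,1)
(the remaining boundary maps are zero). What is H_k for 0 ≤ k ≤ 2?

H_0 = Z,  H_1 = 0,  H_2 = Z.

H_0: b_0 = 4 − 0 − 3 = 1; torsion from ∂_1 factors > 1: none. So H_0 = Z.
H_1: b_1 = 6 − 3 − 3 = 0; torsion from ∂_2 factors > 1: none. So H_1 = 0.
H_2: b_2 = 4 − 3 − 0 = 1; torsion from ∂_3 factors > 1: none. So H_2 = Z.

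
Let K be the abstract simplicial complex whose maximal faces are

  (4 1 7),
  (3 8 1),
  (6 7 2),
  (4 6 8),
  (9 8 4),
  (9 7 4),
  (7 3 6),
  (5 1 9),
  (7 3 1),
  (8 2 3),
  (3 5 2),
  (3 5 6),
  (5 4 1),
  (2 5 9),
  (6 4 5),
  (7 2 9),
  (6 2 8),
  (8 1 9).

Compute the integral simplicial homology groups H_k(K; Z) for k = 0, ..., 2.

H_0 = Z,  H_1 = Z × Z/2,  H_2 = 0.

K has 9 vertices, 27 edges, 18 triangles.
rank ∂_0 = 0, rank ∂_1 = 8 ⇒ b_0 = 9 − 0 − 8 = 1; all invariant factors of ∂_1 are 1 so no torsion. So H_0 ≅ Z.
rank ∂_1 = 8, rank ∂_2 = 18 ⇒ b_1 = 27 − 8 − 18 = 1; ∂_2 has invariant factor(s) [2] giving torsion. So H_1 ≅ Z × Z/2.
rank ∂_2 = 18, rank ∂_3 = 0 ⇒ b_2 = 18 − 18 − 0 = 0. So H_2 ≅ 0.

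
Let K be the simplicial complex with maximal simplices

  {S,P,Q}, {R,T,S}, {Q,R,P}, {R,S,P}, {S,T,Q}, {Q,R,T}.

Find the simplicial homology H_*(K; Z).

H_0 ≅ Z,  H_1 = 0,  H_2 ≅ Z.

Fix the vertex order P < Q < R < S < T and write every simplex with vertices in increasing order. Then dim K = 2 and the simplices of K are:

  0-simplices (5): P, Q, R, S, T
  1-simplices (9): PQ, PR, PS, QR, QS, QT, RS, RT, ST
  2-simplices (6): PQR, PQS, PRS, QRT, QST, RST

Hence C_0 ≅ Z^5, C_1 ≅ Z^9, C_2 ≅ Z^6.

The boundary map ∂_1: C_1 → C_0 maps an edge to its endpoints' difference, ∂[p,q] = q − p. For instance
  ∂ST = T − S.
The 5×9 boundary matrix has rank 4 and Smith normal form diag(1,1,1,1).

The boundary map ∂_2: C_2 → C_1 acts by ∂[p,q,r] = [q,r] − [p,r] + [p,q]. For instance
  ∂QST = ST − QT + QS,
  ∂RST = ST − RT + RS.
The resulting 9×6 matrix has rank 5, and its Smith normal form has invariant factors (1,1,1,1,1).

Reading off H_k = ker ∂_k / im ∂_{k+1}:

  H_0: rank C_0 − rank ∂_1 = 5 − 4 = 1, and the invariant factors of ∂_1 are all 1, so H_0 = Z.
  H_1: rank ker ∂_1 − rank ∂_2 = (9 − 4) − 5 = 0, and the invariant factors of ∂_2 are all 1, so H_1 = 0.
  H_2: rank ker ∂_2 − rank ∂_3 = (6 − 5) − 0 = 1, and there is no ∂_3, so H_2 = Z.

(K is a triangulation of the 2-sphere S^2.)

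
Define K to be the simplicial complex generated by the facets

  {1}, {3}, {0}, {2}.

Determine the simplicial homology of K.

We work with the vertex ordering 0 < 1 < 2 < 3. The simplices of K, each written with vertices in increasing order, are:

  0-simplices (4): [0], [1], [2], [3]

Hence C_0 ≅ Z^4.

Computing H_k = (kernel of ∂_k) / (image of ∂_{k+1}):

  H_0: rank C_0 − rank ∂_1 = 4 − 0 = 4, and there is no ∂_1, so H_0 = Z^4.

(K is a triangulation of a set of 4 points.)

H_0 = Z^4.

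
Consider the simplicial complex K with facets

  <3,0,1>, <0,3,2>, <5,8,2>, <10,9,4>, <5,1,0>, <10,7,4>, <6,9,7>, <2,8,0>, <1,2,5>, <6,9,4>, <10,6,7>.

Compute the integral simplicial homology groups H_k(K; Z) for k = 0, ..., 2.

We work with the vertex ordering 0 < 1 < 2 < 3 < 4 < 5 < 6 < 7 < 8 < 9 < 10. The simplices of K, each written with vertices in increasing order, are:

  0-simplices (11): [0], [1], [2], [3], [4], [5], [6], [7], [8], [9], [10]
  1-simplices (22): [0,1], [0,2], [0,3], [0,5], [0,8], [1,2], [1,3], [1,5], [2,3], [2,5], [2,8], [4,6], [4,7], [4,9], [4,10], [5,8], [6,7], [6,9], [6,10], [7,9], [7,10], [9,10]
  2-simplices (11): [0,1,3], [0,1,5], [0,2,3], [0,2,8], [1,2,5], [2,5,8], [4,6,9], [4,7,10], [4,9,10], [6,7,9], [6,7,10]

so the chain groups are C_0 ≅ Z^11, C_1 ≅ Z^22, C_2 ≅ Z^11.

Boundary ∂_1: C_1 → C_0 maps an edge to its endpoints' difference, ∂[p,q] = q − p. For instance
  ∂[4,7] = [7] − [4].
This gives a 11×22 integer matrix of rank 9; reducing to Smith normal form yields diagonal entries (1,1,1,1,1,1,1,1,1).

Boundary ∂_2: C_2 → C_1 maps a triangle to the signed sum of its edges. For instance
  ∂[0,1,3] = [1,3] − [0,3] + [0,1],
  ∂[1,2,5] = [2,5] − [1,5] + [1,2].
The resulting 22×11 matrix has rank 11, and its Smith normal form has invariant factors (1,1,1,1,1,1,1,1,1,1,1).

Reading off H_k = ker ∂_k / im ∂_{k+1}:

  H_0: rank C_0 − rank ∂_1 = 11 − 9 = 2, and the invariant factors of ∂_1 are all 1, so H_0 ≅ Z^2.
  H_1: rank ker ∂_1 − rank ∂_2 = (22 − 9) − 11 = 2, and the invariant factors of ∂_2 are all 1, so H_1 ≅ Z^2.
  H_2: rank ker ∂_2 − rank ∂_3 = (11 − 11) − 0 = 0, and there is no ∂_3, so H_2 ≅ 0.

(K is a triangulation of the disjoint union of the cylinder S^1 x I and the Möbius band.)

H_0 = Z^2,  H_1 = Z^2,  H_2 = 0.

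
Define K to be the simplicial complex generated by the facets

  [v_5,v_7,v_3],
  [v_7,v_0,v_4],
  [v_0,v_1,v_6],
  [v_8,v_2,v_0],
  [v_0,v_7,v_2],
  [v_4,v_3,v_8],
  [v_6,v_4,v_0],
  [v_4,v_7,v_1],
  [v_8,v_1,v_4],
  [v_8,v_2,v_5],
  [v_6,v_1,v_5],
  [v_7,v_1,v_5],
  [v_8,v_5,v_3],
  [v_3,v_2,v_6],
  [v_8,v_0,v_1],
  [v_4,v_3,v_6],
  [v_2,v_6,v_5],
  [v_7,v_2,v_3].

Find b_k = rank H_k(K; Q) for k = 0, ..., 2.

Order the vertices as v_0 < v_1 < v_2 < v_3 < v_4 < v_5 < v_6 < v_7 < v_8. Listing each simplex with vertices in this order, K has dimension 2 with simplices:

  0-simplices (9): [v_0], [v_1], [v_2], [v_3], [v_4], [v_5], [v_6], [v_7], [v_8]
  1-simplices (27): (27 of them)
  2-simplices (18): (18 of them)

giving chain groups C_0 ≅ Z^9, C_1 ≅ Z^27, C_2 ≅ Z^18.

The boundary map ∂_1: C_1 → C_0 maps an edge to its endpoints' difference, ∂[p,q] = q − p.
As a 9×27 matrix over Z this has rank 8, with invariant factors (1,1,1,1,1,1,1,1).

Boundary ∂_2: C_2 → C_1 maps a triangle to the signed sum of its edges. For instance
  ∂[v_2,v_5,v_6] = [v_5,v_6] − [v_2,v_6] + [v_2,v_5],
  ∂[v_1,v_5,v_7] = [v_5,v_7] − [v_1,v_7] + [v_1,v_5].
The resulting 27×18 matrix has rank 18, and its Smith normal form has invariant factors (1,1,1,1,1,1,1,1,1,1,1,1,1,1,1,1,1,2).

Computing H_k = (kernel of ∂_k) / (image of ∂_{k+1}):

  H_0: rank C_0 − rank ∂_1 = 9 − 8 = 1, and the invariant factors of ∂_1 are all 1, so H_0 ≅ Z.
  H_1: rank ker ∂_1 − rank ∂_2 = (27 − 8) − 18 = 1, and ∂_2 has invariant factor 2 > 1, so H_1 ≅ Z ⊕ Z/2Z.
  H_2: rank ker ∂_2 − rank ∂_3 = (18 − 18) − 0 = 0, and there is no ∂_3, so H_2 ≅ 0.

As a check, the Euler characteristic is 9 − 27 + 18 = 0, which agrees with 1 − 1 + 0 = 0.

Hence the Betti numbers are b_0 = 1, b_1 = 1, b_2 = 0.

b_0 = 1, b_1 = 1, b_2 = 0.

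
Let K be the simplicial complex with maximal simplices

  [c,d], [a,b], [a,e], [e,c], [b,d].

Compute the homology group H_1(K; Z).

Order the vertices as a < b < c < d < e. Listing each simplex with vertices in this order, K has dimension 1 with simplices:

  0-simplices (5): a, b, c, d, e
  1-simplices (5): ab, ae, bd, cd, ce

Hence C_0 ≅ Z^5, C_1 ≅ Z^5.

Boundary ∂_1: C_1 → C_0 sends each edge [p,q] (with p < q) to q − p.
As a 5×5 matrix over Z this has rank 4, with invariant factors (1,1,1,1).

Now H_k = ker ∂_k / im ∂_{k+1}, so:

  H_1: rank ker ∂_1 − rank ∂_2 = (5 − 4) − 0 = 1, and there is no ∂_2, so H_1 ≅ Z.

H_1 = Z.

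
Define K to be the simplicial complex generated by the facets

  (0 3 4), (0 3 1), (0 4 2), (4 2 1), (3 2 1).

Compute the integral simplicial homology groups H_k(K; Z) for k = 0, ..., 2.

H_0 = Z,  H_1 = Z,  H_2 = 0.

Fix the vertex order 0 < 1 < 2 < 3 < 4 and write every simplex with vertices in increasing order. Then dim K = 2 and the simplices of K are:

  0-simplices (5): [0], [1], [2], [3], [4]
  1-simplices (10): [0,1], [0,2], [0,3], [0,4], [1,2], [1,3], [1,4], [2,3], [2,4], [3,4]
  2-simplices (5): [0,1,3], [0,2,4], [0,3,4], [1,2,3], [1,2,4]

so the chain groups are C_0 ≅ Z^5, C_1 ≅ Z^10, C_2 ≅ Z^5.

Boundary ∂_1: C_1 → C_0 sends each edge [p,q] (with p < q) to q − p. For instance
  ∂[2,3] = [3] − [2].
As a 5×10 matrix over Z this has rank 4, with invariant factors (1,1,1,1).

∂_2: C_2 → C_1 acts by ∂[p,q,r] = [q,r] − [p,r] + [p,q]. For instance
  ∂[0,1,3] = [1,3] − [0,3] + [0,1],
  ∂[0,3,4] = [3,4] − [0,4] + [0,3].
As a 10×5 matrix over Z this has rank 5, with invariant factors (1,1,1,1,1).

Now H_k = ker ∂_k / im ∂_{k+1}, so:

  H_0: rank C_0 − rank ∂_1 = 5 − 4 = 1, and the invariant factors of ∂_1 are all 1, so H_0 = Z.
  H_1: rank ker ∂_1 − rank ∂_2 = (10 − 4) − 5 = 1, and the invariant factors of ∂_2 are all 1, so H_1 = Z.
  H_2: rank ker ∂_2 − rank ∂_3 = (5 − 5) − 0 = 0, and there is no ∂_3, so H_2 = 0.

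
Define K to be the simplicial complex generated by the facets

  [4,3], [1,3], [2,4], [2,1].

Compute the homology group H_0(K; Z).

H_0 = Z.

We work with the vertex ordering 1 < 2 < 3 < 4. The simplices of K, each written with vertices in increasing order, are:

  0-simplices (4): [1], [2], [3], [4]
  1-simplices (4): [1,2], [1,3], [2,4], [3,4]

giving chain groups C_0 ≅ Z^4, C_1 ≅ Z^4.

∂_1: C_1 → C_0 sends each edge [p,q] (with p < q) to q − p. For instance
  ∂[2,4] = [4] − [2].
The resulting 4×4 matrix has rank 3, and its Smith normal form has invariant factors (1,1,1).

From H_k ≅ ker(∂_k) / im(∂_{k+1}) we obtain:

  H_0: rank C_0 − rank ∂_1 = 4 − 3 = 1, and the invariant factors of ∂_1 are all 1, so H_0 = Z.

(K is a triangulation of the circle S^1.)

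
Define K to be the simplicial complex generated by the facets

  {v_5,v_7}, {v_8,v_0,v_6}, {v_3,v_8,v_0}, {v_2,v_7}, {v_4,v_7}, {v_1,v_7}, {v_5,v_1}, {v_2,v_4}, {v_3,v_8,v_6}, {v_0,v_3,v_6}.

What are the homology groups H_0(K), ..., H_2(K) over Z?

K has 9 vertices, 12 edges, 4 triangles.
rank ∂_0 = 0, rank ∂_1 = 7 ⇒ b_0 = 9 − 0 − 7 = 2; all invariant factors of ∂_1 are 1 so no torsion. So H_0 = Z^2.
rank ∂_1 = 7, rank ∂_2 = 3 ⇒ b_1 = 12 − 7 − 3 = 2; all invariant factors of ∂_2 are 1 so no torsion. So H_1 = Z^2.
rank ∂_2 = 3, rank ∂_3 = 0 ⇒ b_2 = 4 − 3 − 0 = 1. So H_2 = Z.

H_0 ≅ Z^2,  H_1 ≅ Z^2,  H_2 ≅ Z.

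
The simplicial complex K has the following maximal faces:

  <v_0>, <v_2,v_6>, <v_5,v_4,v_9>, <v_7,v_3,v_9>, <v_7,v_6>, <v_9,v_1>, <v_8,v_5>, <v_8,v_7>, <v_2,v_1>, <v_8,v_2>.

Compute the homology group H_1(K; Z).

H_1 ≅ Z^3.

Take the total order v_0 < v_1 < v_2 < v_3 < v_4 < v_5 < v_6 < v_7 < v_8 < v_9 on the vertex set. Then K (dimension 2) consists of the simplices:

  0-simplices (10): [v_0], [v_1], [v_2], [v_3], [v_4], [v_5], [v_6], [v_7], [v_8], [v_9]
  1-simplices (13): [v_1,v_2], [v_1,v_9], [v_2,v_6], [v_2,v_8], [v_3,v_7], [v_3,v_9], [v_4,v_5], [v_4,v_9], [v_5,v_8], [v_5,v_9], [v_6,v_7], [v_7,v_8], [v_7,v_9]
  2-simplices (2): [v_3,v_7,v_9], [v_4,v_5,v_9]

so the chain groups are C_0 ≅ Z^10, C_1 ≅ Z^13, C_2 ≅ Z^2.

The boundary map ∂_1: C_1 → C_0 maps an edge to its endpoints' difference, ∂[p,q] = q − p.
The 10×13 boundary matrix has rank 8 and Smith normal form diag(1,1,1,1,1,1,1,1).

Boundary ∂_2: C_2 → C_1 sends each 2-simplex [p,q,r] to [q,r] − [p,r] + [p,q]. For instance
  ∂[v_4,v_5,v_9] = [v_5,v_9] − [v_4,v_9] + [v_4,v_5],
  ∂[v_3,v_7,v_9] = [v_7,v_9] − [v_3,v_9] + [v_3,v_7].
As a 13×2 matrix over Z this has rank 2, with invariant factors (1,1).

Now H_k = ker ∂_k / im ∂_{k+1}, so:

  H_1: rank ker ∂_1 − rank ∂_2 = (13 − 8) − 2 = 3, and the invariant factors of ∂_2 are all 1, so H_1 = Z^3.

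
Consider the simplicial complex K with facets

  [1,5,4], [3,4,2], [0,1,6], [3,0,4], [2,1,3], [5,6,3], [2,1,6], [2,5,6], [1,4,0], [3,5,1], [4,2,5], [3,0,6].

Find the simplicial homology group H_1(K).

H_1 ≅ Z/2.

We work with the vertex ordering 0 < 1 < 2 < 3 < 4 < 5 < 6. The simplices of K, each written with vertices in increasing order, are:

  0-simplices (7): [0], [1], [2], [3], [4], [5], [6]
  1-simplices (18): [0,1], [0,3], [0,4], [0,6], [1,2], [1,3], [1,4], [1,5], [1,6], [2,3], [2,4], [2,5], [2,6], [3,4], [3,5], [3,6], [4,5], [5,6]
  2-simplices (12): [0,1,4], [0,1,6], [0,3,4], [0,3,6], [1,2,3], [1,2,6], [1,3,5], [1,4,5], [2,3,4], [2,4,5], [2,5,6], [3,5,6]

giving chain groups C_0 ≅ Z^7, C_1 ≅ Z^18, C_2 ≅ Z^12.

∂_1: C_1 → C_0 is given by ∂[p,q] = [q] − [p].
As a 7×18 matrix over Z this has rank 6, with invariant factors (1,1,1,1,1,1).

The boundary map ∂_2: C_2 → C_1 sends each 2-simplex [p,q,r] to [q,r] − [p,r] + [p,q]. For instance
  ∂[0,1,6] = [1,6] − [0,6] + [0,1],
  ∂[1,4,5] = [4,5] − [1,5] + [1,4].
This gives a 18×12 integer matrix of rank 12; reducing to Smith normal form yields diagonal entries (1,1,1,1,1,1,1,1,1,1,1,2).

From H_k ≅ ker(∂_k) / im(∂_{k+1}) we obtain:

  H_1: rank ker ∂_1 − rank ∂_2 = (18 − 6) − 12 = 0, and ∂_2 has invariant factor 2 > 1, so H_1 ≅ Z/2.

(K is a triangulation of the real projective plane RP^2.)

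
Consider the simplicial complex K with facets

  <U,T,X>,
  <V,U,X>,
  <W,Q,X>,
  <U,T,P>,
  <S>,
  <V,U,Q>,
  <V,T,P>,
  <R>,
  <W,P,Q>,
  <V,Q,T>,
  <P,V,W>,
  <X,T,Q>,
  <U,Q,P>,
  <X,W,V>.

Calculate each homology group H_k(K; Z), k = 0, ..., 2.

H_0 = Z^3,  H_1 = Z/2,  H_2 = 0.

Fix the vertex order P < Q < R < S < T < U < V < W < X and write every simplex with vertices in increasing order. Then dim K = 2 and the simplices of K are:

  0-simplices (9): P, Q, R, S, T, U, V, W, X
  1-simplices (18): PQ, PT, PU, PV, PW, QT, QU, QV, QW, QX, TU, TV, TX, UV, UX, VW, VX, WX
  2-simplices (12): PQU, PQW, PTU, PTV, PVW, QTV, QTX, QUV, QWX, TUX, UVX, VWX

Hence C_0 ≅ Z^9, C_1 ≅ Z^18, C_2 ≅ Z^12.

The boundary map ∂_1: C_1 → C_0 is given by ∂[p,q] = [q] − [p].
The 9×18 boundary matrix has rank 6 and Smith normal form diag(1,1,1,1,1,1).

Boundary ∂_2: C_2 → C_1 maps a triangle to the signed sum of its edges. For instance
  ∂QTX = TX − QX + QT,
  ∂PTU = TU − PU + PT.
The 18×12 boundary matrix has rank 12 and Smith normal form diag(1,1,1,1,1,1,1,1,1,1,1,2).

From H_k ≅ ker(∂_k) / im(∂_{k+1}) we obtain:

  H_0: rank C_0 − rank ∂_1 = 9 − 6 = 3, and the invariant factors of ∂_1 are all 1, so H_0 ≅ Z^3.
  H_1: rank ker ∂_1 − rank ∂_2 = (18 − 6) − 12 = 0, and ∂_2 has invariant factor 2 > 1, so H_1 ≅ Z/2.
  H_2: rank ker ∂_2 − rank ∂_3 = (12 − 12) − 0 = 0, and there is no ∂_3, so H_2 ≅ 0.

(K is a triangulation of the disjoint union of the real projective plane RP^2 and a set of 2 points.)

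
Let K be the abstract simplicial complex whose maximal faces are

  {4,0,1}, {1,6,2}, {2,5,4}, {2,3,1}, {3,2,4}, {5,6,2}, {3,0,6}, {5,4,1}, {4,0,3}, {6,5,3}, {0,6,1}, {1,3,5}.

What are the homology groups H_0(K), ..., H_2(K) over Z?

H_0 ≅ Z,  H_1 ≅ Z/2,  H_2 = 0.

K has 7 vertices, 18 edges, 12 triangles.
rank ∂_0 = 0, rank ∂_1 = 6 ⇒ b_0 = 7 − 0 − 6 = 1; all invariant factors of ∂_1 are 1 so no torsion. So H_0 ≅ Z.
rank ∂_1 = 6, rank ∂_2 = 12 ⇒ b_1 = 18 − 6 − 12 = 0; ∂_2 has invariant factor(s) [2] giving torsion. So H_1 ≅ Z/2.
rank ∂_2 = 12, rank ∂_3 = 0 ⇒ b_2 = 12 − 12 − 0 = 0. So H_2 ≅ 0.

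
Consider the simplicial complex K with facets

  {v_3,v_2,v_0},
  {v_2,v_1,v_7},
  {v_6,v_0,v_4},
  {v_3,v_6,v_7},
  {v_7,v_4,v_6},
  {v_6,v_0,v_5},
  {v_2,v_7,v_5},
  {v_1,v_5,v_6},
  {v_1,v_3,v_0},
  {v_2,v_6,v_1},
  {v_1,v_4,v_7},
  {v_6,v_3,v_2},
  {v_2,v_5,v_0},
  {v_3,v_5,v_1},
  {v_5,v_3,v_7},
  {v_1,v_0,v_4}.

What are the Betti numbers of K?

b_0 = 1, b_1 = 2, b_2 = 1.

K has 8 vertices, 24 edges, 16 triangles.
rank ∂_0 = 0, rank ∂_1 = 7 ⇒ b_0 = 8 − 0 − 7 = 1; all invariant factors of ∂_1 are 1 so no torsion. So H_0 = Z.
rank ∂_1 = 7, rank ∂_2 = 15 ⇒ b_1 = 24 − 7 − 15 = 2; all invariant factors of ∂_2 are 1 so no torsion. So H_1 = Z^2.
rank ∂_2 = 15, rank ∂_3 = 0 ⇒ b_2 = 16 − 15 − 0 = 1. So H_2 = Z.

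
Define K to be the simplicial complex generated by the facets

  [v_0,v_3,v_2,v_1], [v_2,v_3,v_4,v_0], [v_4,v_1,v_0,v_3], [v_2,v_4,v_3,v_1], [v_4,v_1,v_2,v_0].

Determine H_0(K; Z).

We work with the vertex ordering v_0 < v_1 < v_2 < v_3 < v_4. The simplices of K, each written with vertices in increasing order, are:

  0-simplices (5): [v_0], [v_1], [v_2], [v_3], [v_4]
  1-simplices (10): [v_0,v_1], [v_0,v_2], [v_0,v_3], [v_0,v_4], [v_1,v_2], [v_1,v_3], [v_1,v_4], [v_2,v_3], [v_2,v_4], [v_3,v_4]
  2-simplices (10): [v_0,v_1,v_2], [v_0,v_1,v_3], [v_0,v_1,v_4], [v_0,v_2,v_3], [v_0,v_2,v_4], [v_0,v_3,v_4], [v_1,v_2,v_3], [v_1,v_2,v_4], [v_1,v_3,v_4], [v_2,v_3,v_4]
  3-simplices (5): [v_0,v_1,v_2,v_3], [v_0,v_1,v_2,v_4], [v_0,v_1,v_3,v_4], [v_0,v_2,v_3,v_4], [v_1,v_2,v_3,v_4]

giving chain groups C_0 ≅ Z^5, C_1 ≅ Z^10, C_2 ≅ Z^10, C_3 ≅ Z^5.

∂_1: C_1 → C_0 sends each edge [p,q] (with p < q) to q − p. For instance
  ∂[v_0,v_4] = [v_4] − [v_0].
This gives a 5×10 integer matrix of rank 4; reducing to Smith normal form yields diagonal entries (1,1,1,1).

Boundary ∂_2: C_2 → C_1 maps a triangle to the signed sum of its edges. For instance
  ∂[v_1,v_2,v_4] = [v_2,v_4] − [v_1,v_4] + [v_1,v_2],
  ∂[v_0,v_1,v_4] = [v_1,v_4] − [v_0,v_4] + [v_0,v_1].
The resulting 10×10 matrix has rank 6, and its Smith normal form has invariant factors (1,1,1,1,1,1).

Boundary ∂_3: C_3 → C_2 sends each 3-simplex σ to the alternating sum Σ_i (−1)^i (σ with its i-th vertex removed). For instance
  ∂[v_0,v_1,v_2,v_4] = [v_1,v_2,v_4] − [v_0,v_2,v_4] + [v_0,v_1,v_4] − [v_0,v_1,v_2],
  ∂[v_1,v_2,v_3,v_4] = [v_2,v_3,v_4] − [v_1,v_3,v_4] + [v_1,v_2,v_4] − [v_1,v_2,v_3].
As a 10×5 matrix over Z this has rank 4, with invariant factors (1,1,1,1).

Reading off H_k = ker ∂_k / im ∂_{k+1}:

  H_0: rank C_0 − rank ∂_1 = 5 − 4 = 1, and the invariant factors of ∂_1 are all 1, so H_0 = Z.

H_0 ≅ Z.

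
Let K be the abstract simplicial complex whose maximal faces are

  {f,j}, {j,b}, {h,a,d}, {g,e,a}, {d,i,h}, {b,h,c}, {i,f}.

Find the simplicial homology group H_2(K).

Fix the vertex order a < b < c < d < e < f < g < h < i < j and write every simplex with vertices in increasing order. Then dim K = 2 and the simplices of K are:

  0-simplices (10): a, b, c, d, e, f, g, h, i, j
  1-simplices (14): ad, ae, ag, ah, bc, bh, bj, ch, dh, di, eg, fi, fj, hi
  2-simplices (4): adh, aeg, bch, dhi

Hence C_0 ≅ Z^10, C_1 ≅ Z^14, C_2 ≅ Z^4.

∂_1: C_1 → C_0 maps an edge to its endpoints' difference, ∂[p,q] = q − p. For instance
  ∂bj = j − b.
As a 10×14 matrix over Z this has rank 9, with invariant factors (1,1,1,1,1,1,1,1,1).

The boundary map ∂_2: C_2 → C_1 sends each 2-simplex [p,q,r] to [q,r] − [p,r] + [p,q]. For instance
  ∂bch = ch − bh + bc,
  ∂adh = dh − ah + ad.
As a 14×4 matrix over Z this has rank 4, with invariant factors (1,1,1,1).

Now H_k = ker ∂_k / im ∂_{k+1}, so:

  H_2: rank ker ∂_2 − rank ∂_3 = (4 − 4) − 0 = 0, and there is no ∂_3, so H_2 = 0.

H_2 ≅ 0.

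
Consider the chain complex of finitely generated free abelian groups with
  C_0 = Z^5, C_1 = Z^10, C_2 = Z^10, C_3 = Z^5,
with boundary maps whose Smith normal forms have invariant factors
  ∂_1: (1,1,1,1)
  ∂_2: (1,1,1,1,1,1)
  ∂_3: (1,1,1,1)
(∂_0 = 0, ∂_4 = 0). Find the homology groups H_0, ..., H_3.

H_0: b_0 = 5 − 0 − 4 = 1; torsion from ∂_1 factors > 1: none. So H_0 ≅ Z.
H_1: b_1 = 10 − 4 − 6 = 0; torsion from ∂_2 factors > 1: none. So H_1 ≅ 0.
H_2: b_2 = 10 − 6 − 4 = 0; torsion from ∂_3 factors > 1: none. So H_2 ≅ 0.
H_3: b_3 = 5 − 4 − 0 = 1; torsion from ∂_4 factors > 1: none. So H_3 ≅ Z.

H_0 ≅ Z,  H_1 = 0,  H_2 = 0,  H_3 ≅ Z.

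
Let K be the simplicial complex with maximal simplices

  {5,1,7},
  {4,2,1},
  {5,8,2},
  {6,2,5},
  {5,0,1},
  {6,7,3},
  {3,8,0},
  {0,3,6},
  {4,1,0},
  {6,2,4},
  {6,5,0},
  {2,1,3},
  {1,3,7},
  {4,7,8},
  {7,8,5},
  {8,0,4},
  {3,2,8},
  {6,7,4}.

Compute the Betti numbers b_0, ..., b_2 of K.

b_0 = 1, b_1 = 2, b_2 = 1.

We work with the vertex ordering 0 < 1 < 2 < 3 < 4 < 5 < 6 < 7 < 8. The simplices of K, each written with vertices in increasing order, are:

  0-simplices (9): [0], [1], [2], [3], [4], [5], [6], [7], [8]
  1-simplices (27): (27 of them)
  2-simplices (18): [0,1,4], [0,1,5], [0,3,6], [0,3,8], [0,4,8], [0,5,6], [1,2,3], [1,2,4], [1,3,7], [1,5,7], [2,3,8], [2,4,6], [2,5,6], [2,5,8], [3,6,7], [4,6,7], [4,7,8], [5,7,8]

giving chain groups C_0 ≅ Z^9, C_1 ≅ Z^27, C_2 ≅ Z^18.

Boundary ∂_1: C_1 → C_0 maps an edge to its endpoints' difference, ∂[p,q] = q − p. For instance
  ∂[3,8] = [8] − [3].
As a 9×27 matrix over Z this has rank 8, with invariant factors (1,1,1,1,1,1,1,1).

∂_2: C_2 → C_1 acts by ∂[p,q,r] = [q,r] − [p,r] + [p,q]. For instance
  ∂[0,1,5] = [1,5] − [0,5] + [0,1],
  ∂[0,1,4] = [1,4] − [0,4] + [0,1].
As a 27×18 matrix over Z this has rank 17, with invariant factors (1,1,1,1,1,1,1,1,1,1,1,1,1,1,1,1,1).

Reading off H_k = ker ∂_k / im ∂_{k+1}:

  H_0: rank C_0 − rank ∂_1 = 9 − 8 = 1, and the invariant factors of ∂_1 are all 1, so H_0 = Z.
  H_1: rank ker ∂_1 − rank ∂_2 = (27 − 8) − 17 = 2, and the invariant factors of ∂_2 are all 1, so H_1 = Z^2.
  H_2: rank ker ∂_2 − rank ∂_3 = (18 − 17) − 0 = 1, and there is no ∂_3, so H_2 = Z.

(K is a triangulation of the torus T^2.)

Hence the Betti numbers are b_0 = 1, b_1 = 2, b_2 = 1.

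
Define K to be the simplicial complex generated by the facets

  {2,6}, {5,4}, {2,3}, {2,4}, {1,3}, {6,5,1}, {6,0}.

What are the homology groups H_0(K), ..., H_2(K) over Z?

H_0 = Z,  H_1 = Z^2,  H_2 = 0.

Order the vertices as 0 < 1 < 2 < 3 < 4 < 5 < 6. Listing each simplex with vertices in this order, K has dimension 2 with simplices:

  0-simplices (7): [0], [1], [2], [3], [4], [5], [6]
  1-simplices (9): [0,6], [1,3], [1,5], [1,6], [2,3], [2,4], [2,6], [4,5], [5,6]
  2-simplices (1): [1,5,6]

Hence C_0 ≅ Z^7, C_1 ≅ Z^9, C_2 ≅ Z^1.

The boundary map ∂_1: C_1 → C_0 sends each edge [p,q] (with p < q) to q − p. For instance
  ∂[4,5] = [5] − [4].
This gives a 7×9 integer matrix of rank 6; reducing to Smith normal form yields diagonal entries (1,1,1,1,1,1).

The boundary map ∂_2: C_2 → C_1 sends each 2-simplex [p,q,r] to [q,r] − [p,r] + [p,q]. For instance
  ∂[1,5,6] = [5,6] − [1,6] + [1,5].
The resulting 9×1 matrix has rank 1, and its Smith normal form has invariant factors (1).

Now H_k = ker ∂_k / im ∂_{k+1}, so:

  H_0: rank C_0 − rank ∂_1 = 7 − 6 = 1, and the invariant factors of ∂_1 are all 1, so H_0 = Z.
  H_1: rank ker ∂_1 − rank ∂_2 = (9 − 6) − 1 = 2, and the invariant factors of ∂_2 are all 1, so H_1 = Z^2.
  H_2: rank ker ∂_2 − rank ∂_3 = (1 − 1) − 0 = 0, and there is no ∂_3, so H_2 = 0.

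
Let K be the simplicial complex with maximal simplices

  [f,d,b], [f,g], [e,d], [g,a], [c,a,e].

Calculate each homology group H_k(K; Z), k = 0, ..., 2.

We work with the vertex ordering a < b < c < d < e < f < g. The simplices of K, each written with vertices in increasing order, are:

  0-simplices (7): a, b, c, d, e, f, g
  1-simplices (9): ac, ae, ag, bd, bf, ce, de, df, fg
  2-simplices (2): ace, bdf

Hence C_0 ≅ Z^7, C_1 ≅ Z^9, C_2 ≅ Z^2.

∂_1: C_1 → C_0 maps an edge to its endpoints' difference, ∂[p,q] = q − p.
As a 7×9 matrix over Z this has rank 6, with invariant factors (1,1,1,1,1,1).

∂_2: C_2 → C_1 sends each 2-simplex [p,q,r] to [q,r] − [p,r] + [p,q]. For instance
  ∂bdf = df − bf + bd,
  ∂ace = ce − ae + ac.
This gives a 9×2 integer matrix of rank 2; reducing to Smith normal form yields diagonal entries (1,1).

Computing H_k = (kernel of ∂_k) / (image of ∂_{k+1}):

  H_0: rank C_0 − rank ∂_1 = 7 − 6 = 1, and the invariant factors of ∂_1 are all 1, so H_0 = Z.
  H_1: rank ker ∂_1 − rank ∂_2 = (9 − 6) − 2 = 1, and the invariant factors of ∂_2 are all 1, so H_1 = Z.
  H_2: rank ker ∂_2 − rank ∂_3 = (2 − 2) − 0 = 0, and there is no ∂_3, so H_2 = 0.

H_0 ≅ Z,  H_1 ≅ Z,  H_2 = 0.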